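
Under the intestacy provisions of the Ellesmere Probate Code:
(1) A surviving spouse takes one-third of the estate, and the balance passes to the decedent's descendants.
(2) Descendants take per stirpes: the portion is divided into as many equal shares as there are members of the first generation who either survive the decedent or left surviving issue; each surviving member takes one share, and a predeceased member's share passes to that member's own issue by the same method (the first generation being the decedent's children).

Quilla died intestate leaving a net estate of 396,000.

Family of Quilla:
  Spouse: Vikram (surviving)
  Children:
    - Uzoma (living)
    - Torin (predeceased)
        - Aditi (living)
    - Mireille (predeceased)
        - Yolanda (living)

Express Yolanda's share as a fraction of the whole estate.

Vikram takes one-third of 396,000 = 132,000. The remaining 264,000 passes to the descendants.
The descendants' portion (264,000) is divided into 3 shares of 88,000: Uzoma takes 88,000; Torin's 88,000 share passes to Torin's issue; Mireille's 88,000 share passes to Mireille's issue.
Torin's share (88,000) passes entirely to Aditi.
Mireille's share (88,000) passes entirely to Yolanda.

Yolanda receives 2/9 of the estate.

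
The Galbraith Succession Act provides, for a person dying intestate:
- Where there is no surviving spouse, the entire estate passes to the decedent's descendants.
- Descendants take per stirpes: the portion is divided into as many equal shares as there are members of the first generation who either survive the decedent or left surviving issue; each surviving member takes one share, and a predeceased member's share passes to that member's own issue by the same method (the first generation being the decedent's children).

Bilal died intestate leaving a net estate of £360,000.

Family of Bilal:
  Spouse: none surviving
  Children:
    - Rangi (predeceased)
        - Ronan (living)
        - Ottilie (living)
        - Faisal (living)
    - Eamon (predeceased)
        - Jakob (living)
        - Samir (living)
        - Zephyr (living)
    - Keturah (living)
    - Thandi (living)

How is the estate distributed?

Ronan: £30,000; Ottilie: £30,000; Faisal: £30,000; Jakob: £30,000; Samir: £30,000; Zephyr: £30,000; Keturah: £90,000; Thandi: £90,000

The entire £360,000 passes to the descendants.
That amount (£360,000) is divided into 4 shares of £90,000: Keturah and Thandi each take £90,000; Rangi's £90,000 share passes to Rangi's issue; Eamon's £90,000 share passes to Eamon's issue.
Rangi's share (£90,000) is divided into 3 shares of £30,000: Ronan, Ottilie, and Faisal each take £30,000.
Eamon's share (£90,000) is divided into 3 shares of £30,000: Jakob, Samir, and Zephyr each take £30,000.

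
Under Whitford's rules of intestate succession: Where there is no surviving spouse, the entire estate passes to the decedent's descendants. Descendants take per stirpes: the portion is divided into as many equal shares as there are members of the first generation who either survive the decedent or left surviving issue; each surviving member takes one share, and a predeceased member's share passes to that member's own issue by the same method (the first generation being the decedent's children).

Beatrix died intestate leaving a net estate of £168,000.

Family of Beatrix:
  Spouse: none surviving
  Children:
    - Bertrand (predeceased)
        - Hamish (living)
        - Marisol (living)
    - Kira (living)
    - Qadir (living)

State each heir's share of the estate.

The entire £168,000 passes to the descendants.
That amount (£168,000) is divided into 3 shares of £56,000: Kira and Qadir each take £56,000; Bertrand's £56,000 share passes to Bertrand's issue.
Bertrand's share (£56,000) is divided into 2 shares of £28,000: Hamish and Marisol each take £28,000.

Hamish: £28,000; Marisol: £28,000; Kira: £56,000; Qadir: £56,000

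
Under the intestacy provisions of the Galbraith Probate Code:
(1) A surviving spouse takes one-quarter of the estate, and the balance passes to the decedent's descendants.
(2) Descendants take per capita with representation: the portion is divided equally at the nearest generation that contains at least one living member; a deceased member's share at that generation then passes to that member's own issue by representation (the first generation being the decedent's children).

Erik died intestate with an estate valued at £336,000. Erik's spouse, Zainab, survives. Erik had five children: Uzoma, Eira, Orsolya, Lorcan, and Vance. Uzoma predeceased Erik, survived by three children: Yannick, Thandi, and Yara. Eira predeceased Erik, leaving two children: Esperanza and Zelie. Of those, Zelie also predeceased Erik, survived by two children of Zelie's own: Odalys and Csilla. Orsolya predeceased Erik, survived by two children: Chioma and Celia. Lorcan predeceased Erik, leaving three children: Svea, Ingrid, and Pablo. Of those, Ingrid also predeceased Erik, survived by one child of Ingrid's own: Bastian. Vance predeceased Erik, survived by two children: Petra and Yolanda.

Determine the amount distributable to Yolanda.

Yolanda receives £21,000.

Zainab takes one-quarter of £336,000 = £84,000. The remaining £252,000 passes to the descendants.
No child survives, so the initial division is made at the grandchildren's generation.
The descendants' portion (£252,000) is divided into 12 shares of £21,000: Yannick, Thandi, Yara, Esperanza, Chioma, Celia, Svea, Pablo, Petra, and Yolanda each take £21,000; Zelie's £21,000 share passes to Zelie's issue; Ingrid's £21,000 share passes to Ingrid's issue.
Zelie's share (£21,000) is divided into 2 shares of £10,500: Odalys and Csilla each take £10,500.
Ingrid's share (£21,000) passes entirely to Bastian.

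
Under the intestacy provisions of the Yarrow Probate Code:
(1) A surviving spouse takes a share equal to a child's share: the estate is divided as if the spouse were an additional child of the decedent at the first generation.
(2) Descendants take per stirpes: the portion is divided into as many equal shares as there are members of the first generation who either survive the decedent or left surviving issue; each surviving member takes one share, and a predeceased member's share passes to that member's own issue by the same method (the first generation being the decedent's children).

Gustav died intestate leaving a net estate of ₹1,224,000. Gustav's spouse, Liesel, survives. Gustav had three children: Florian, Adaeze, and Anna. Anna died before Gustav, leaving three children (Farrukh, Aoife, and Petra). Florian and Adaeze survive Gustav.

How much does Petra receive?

Petra receives ₹102,000.

The spouse counts as an additional share at the children's level, so there are 4 primary shares of ₹306,000. Liesel takes one such share (₹306,000).
The children's combined portion (₹918,000) is divided into 3 shares of ₹306,000: Florian and Adaeze each take ₹306,000; Anna's ₹306,000 share passes to Anna's issue.
Anna's share (₹306,000) is divided into 3 shares of ₹102,000: Farrukh, Aoife, and Petra each take ₹102,000.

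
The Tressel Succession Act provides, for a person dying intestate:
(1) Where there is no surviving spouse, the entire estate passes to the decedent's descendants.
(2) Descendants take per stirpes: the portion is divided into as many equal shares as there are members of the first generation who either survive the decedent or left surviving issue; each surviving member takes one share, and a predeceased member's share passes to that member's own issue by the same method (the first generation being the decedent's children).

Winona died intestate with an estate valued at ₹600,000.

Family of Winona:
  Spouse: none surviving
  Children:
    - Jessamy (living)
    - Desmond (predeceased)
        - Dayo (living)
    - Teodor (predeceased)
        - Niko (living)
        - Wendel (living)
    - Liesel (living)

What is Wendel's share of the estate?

Wendel receives ₹75,000.

The entire ₹600,000 passes to the descendants.
That amount (₹600,000) is divided into 4 shares of ₹150,000: Jessamy and Liesel each take ₹150,000; Desmond's ₹150,000 share passes to Desmond's issue; Teodor's ₹150,000 share passes to Teodor's issue.
Desmond's share (₹150,000) passes entirely to Dayo.
Teodor's share (₹150,000) is divided into 2 shares of ₹75,000: Niko and Wendel each take ₹75,000.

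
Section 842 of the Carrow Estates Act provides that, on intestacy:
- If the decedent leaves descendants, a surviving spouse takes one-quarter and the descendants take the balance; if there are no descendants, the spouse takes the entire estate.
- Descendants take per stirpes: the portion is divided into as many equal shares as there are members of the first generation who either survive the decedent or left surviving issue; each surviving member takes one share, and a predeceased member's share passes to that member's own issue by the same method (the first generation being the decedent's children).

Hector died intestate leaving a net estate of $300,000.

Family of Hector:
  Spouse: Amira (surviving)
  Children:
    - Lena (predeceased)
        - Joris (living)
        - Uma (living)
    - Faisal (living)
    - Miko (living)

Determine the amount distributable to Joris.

Amira takes one-quarter of $300,000 = $75,000. The remaining $225,000 passes to the descendants.
The descendants' portion ($225,000) is divided into 3 shares of $75,000: Faisal and Miko each take $75,000; Lena's $75,000 share passes to Lena's issue.
Lena's share ($75,000) is divided into 2 shares of $37,500: Joris and Uma each take $37,500.

Joris receives $37,500.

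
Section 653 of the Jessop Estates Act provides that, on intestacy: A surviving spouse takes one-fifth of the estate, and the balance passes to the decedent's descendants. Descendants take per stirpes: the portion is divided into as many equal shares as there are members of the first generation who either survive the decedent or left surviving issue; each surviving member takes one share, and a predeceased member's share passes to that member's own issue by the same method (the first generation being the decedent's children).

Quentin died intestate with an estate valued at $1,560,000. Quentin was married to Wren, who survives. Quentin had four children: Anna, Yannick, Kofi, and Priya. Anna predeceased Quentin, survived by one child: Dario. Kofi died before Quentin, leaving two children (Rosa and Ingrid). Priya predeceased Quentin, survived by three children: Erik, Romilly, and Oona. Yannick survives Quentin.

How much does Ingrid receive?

Ingrid receives $156,000.

Wren takes one-fifth of $1,560,000 = $312,000. The remaining $1,248,000 passes to the descendants.
The descendants' portion ($1,248,000) is divided into 4 shares of $312,000: Yannick takes $312,000; Anna's $312,000 share passes to Anna's issue; Kofi's $312,000 share passes to Kofi's issue; Priya's $312,000 share passes to Priya's issue.
Anna's share ($312,000) passes entirely to Dario.
Kofi's share ($312,000) is divided into 2 shares of $156,000: Rosa and Ingrid each take $156,000.
Priya's share ($312,000) is divided into 3 shares of $104,000: Erik, Romilly, and Oona each take $104,000.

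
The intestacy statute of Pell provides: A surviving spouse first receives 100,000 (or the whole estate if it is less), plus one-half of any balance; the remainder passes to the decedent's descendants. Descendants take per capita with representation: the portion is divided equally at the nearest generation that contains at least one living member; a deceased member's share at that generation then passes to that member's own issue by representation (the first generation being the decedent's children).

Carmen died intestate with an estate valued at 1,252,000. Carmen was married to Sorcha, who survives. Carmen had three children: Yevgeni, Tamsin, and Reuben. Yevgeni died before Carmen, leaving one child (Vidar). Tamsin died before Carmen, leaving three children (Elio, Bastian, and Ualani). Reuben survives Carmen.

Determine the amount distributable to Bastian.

Sorcha first takes 100,000, leaving a balance of 1,152,000. Sorcha then takes one-half of the balance (576,000), for a total of 676,000. The remaining 576,000 passes to the descendants.
The descendants' portion (576,000) is divided into 3 shares of 192,000: Reuben takes 192,000; Yevgeni's 192,000 share passes to Yevgeni's issue; Tamsin's 192,000 share passes to Tamsin's issue.
Yevgeni's share (192,000) passes entirely to Vidar.
Tamsin's share (192,000) is divided into 3 shares of 64,000: Elio, Bastian, and Ualani each take 64,000.

Bastian receives 64,000.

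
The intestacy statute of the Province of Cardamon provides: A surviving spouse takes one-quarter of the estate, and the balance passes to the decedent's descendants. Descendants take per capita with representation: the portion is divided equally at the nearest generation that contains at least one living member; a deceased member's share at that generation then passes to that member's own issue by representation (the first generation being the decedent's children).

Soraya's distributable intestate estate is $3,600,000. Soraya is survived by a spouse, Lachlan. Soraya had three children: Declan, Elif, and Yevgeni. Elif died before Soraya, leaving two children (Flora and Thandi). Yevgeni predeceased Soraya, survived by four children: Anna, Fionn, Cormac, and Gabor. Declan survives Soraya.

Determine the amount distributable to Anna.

Anna receives $225,000.

Lachlan takes one-quarter of $3,600,000 = $900,000. The remaining $2,700,000 passes to the descendants.
The descendants' portion ($2,700,000) is divided into 3 shares of $900,000: Declan takes $900,000; Elif's $900,000 share passes to Elif's issue; Yevgeni's $900,000 share passes to Yevgeni's issue.
Elif's share ($900,000) is divided into 2 shares of $450,000: Flora and Thandi each take $450,000.
Yevgeni's share ($900,000) is divided into 4 shares of $225,000: Anna, Fionn, Cormac, and Gabor each take $225,000.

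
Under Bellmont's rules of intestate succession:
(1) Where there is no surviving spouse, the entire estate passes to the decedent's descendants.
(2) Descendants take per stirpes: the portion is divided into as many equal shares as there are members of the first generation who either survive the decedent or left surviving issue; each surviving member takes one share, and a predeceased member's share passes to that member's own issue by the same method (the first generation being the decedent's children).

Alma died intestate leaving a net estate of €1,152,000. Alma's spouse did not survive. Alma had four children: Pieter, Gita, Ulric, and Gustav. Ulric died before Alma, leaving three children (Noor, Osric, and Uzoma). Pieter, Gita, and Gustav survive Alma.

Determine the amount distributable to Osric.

The entire €1,152,000 passes to the descendants.
That amount (€1,152,000) is divided into 4 shares of €288,000: Pieter, Gita, and Gustav each take €288,000; Ulric's €288,000 share passes to Ulric's issue.
Ulric's share (€288,000) is divided into 3 shares of €96,000: Noor, Osric, and Uzoma each take €96,000.

Osric receives €96,000.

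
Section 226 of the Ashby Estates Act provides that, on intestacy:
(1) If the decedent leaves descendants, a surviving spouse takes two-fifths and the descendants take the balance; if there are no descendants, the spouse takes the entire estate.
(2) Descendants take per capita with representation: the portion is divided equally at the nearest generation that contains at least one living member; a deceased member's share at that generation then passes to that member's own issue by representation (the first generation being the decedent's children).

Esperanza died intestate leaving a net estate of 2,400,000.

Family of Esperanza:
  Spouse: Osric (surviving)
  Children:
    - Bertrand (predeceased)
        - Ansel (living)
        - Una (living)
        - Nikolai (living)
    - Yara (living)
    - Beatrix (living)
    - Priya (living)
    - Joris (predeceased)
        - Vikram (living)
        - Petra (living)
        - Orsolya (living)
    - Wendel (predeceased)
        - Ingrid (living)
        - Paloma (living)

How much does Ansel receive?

Ansel receives 80,000.

Osric takes two-fifths of 2,400,000 = 960,000. The remaining 1,440,000 passes to the descendants.
The descendants' portion (1,440,000) is divided into 6 shares of 240,000: Yara, Beatrix, and Priya each take 240,000; Bertrand's 240,000 share passes to Bertrand's issue; Joris's 240,000 share passes to Joris's issue; Wendel's 240,000 share passes to Wendel's issue.
Bertrand's share (240,000) is divided into 3 shares of 80,000: Ansel, Una, and Nikolai each take 80,000.
Joris's share (240,000) is divided into 3 shares of 80,000: Vikram, Petra, and Orsolya each take 80,000.
Wendel's share (240,000) is divided into 2 shares of 120,000: Ingrid and Paloma each take 120,000.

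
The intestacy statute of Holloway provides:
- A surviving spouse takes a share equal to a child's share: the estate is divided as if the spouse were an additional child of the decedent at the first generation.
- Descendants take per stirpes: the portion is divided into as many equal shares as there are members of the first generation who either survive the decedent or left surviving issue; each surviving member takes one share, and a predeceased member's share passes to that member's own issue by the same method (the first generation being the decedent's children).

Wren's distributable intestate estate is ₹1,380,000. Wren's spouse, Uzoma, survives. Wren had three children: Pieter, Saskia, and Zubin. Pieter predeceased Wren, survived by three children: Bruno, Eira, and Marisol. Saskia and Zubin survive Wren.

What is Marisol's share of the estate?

Marisol receives ₹115,000.

The spouse counts as an additional share at the children's level, so there are 4 primary shares of ₹345,000. Uzoma takes one such share (₹345,000).
The children's combined portion (₹1,035,000) is divided into 3 shares of ₹345,000: Saskia and Zubin each take ₹345,000; Pieter's ₹345,000 share passes to Pieter's issue.
Pieter's share (₹345,000) is divided into 3 shares of ₹115,000: Bruno, Eira, and Marisol each take ₹115,000.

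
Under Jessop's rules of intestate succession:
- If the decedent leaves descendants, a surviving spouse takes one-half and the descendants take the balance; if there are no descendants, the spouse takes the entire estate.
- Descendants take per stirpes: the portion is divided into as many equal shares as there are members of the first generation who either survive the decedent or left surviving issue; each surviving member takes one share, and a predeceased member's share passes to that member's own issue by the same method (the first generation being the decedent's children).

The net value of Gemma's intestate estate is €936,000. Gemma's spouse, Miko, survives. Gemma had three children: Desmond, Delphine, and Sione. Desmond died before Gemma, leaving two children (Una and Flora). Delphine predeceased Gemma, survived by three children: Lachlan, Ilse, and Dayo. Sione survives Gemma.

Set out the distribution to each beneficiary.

Miko takes one-half of €936,000 = €468,000. The remaining €468,000 passes to the descendants.
The descendants' portion (€468,000) is divided into 3 shares of €156,000: Sione takes €156,000; Desmond's €156,000 share passes to Desmond's issue; Delphine's €156,000 share passes to Delphine's issue.
Desmond's share (€156,000) is divided into 2 shares of €78,000: Una and Flora each take €78,000.
Delphine's share (€156,000) is divided into 3 shares of €52,000: Lachlan, Ilse, and Dayo each take €52,000.

Miko: €468,000; Una: €78,000; Flora: €78,000; Lachlan: €52,000; Ilse: €52,000; Dayo: €52,000; Sione: €156,000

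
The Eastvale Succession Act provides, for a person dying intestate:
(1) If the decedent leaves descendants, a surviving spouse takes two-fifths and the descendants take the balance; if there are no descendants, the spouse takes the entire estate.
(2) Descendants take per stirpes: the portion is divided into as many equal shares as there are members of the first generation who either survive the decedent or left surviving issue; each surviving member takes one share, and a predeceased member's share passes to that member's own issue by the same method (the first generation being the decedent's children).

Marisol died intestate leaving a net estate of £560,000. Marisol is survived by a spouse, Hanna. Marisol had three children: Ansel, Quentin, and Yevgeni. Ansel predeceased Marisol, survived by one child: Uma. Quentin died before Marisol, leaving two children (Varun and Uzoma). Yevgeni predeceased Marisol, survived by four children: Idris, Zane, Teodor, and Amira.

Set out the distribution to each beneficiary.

Hanna takes two-fifths of £560,000 = £224,000. The remaining £336,000 passes to the descendants.
The descendants' portion (£336,000) is divided into 3 shares of £112,000: Ansel's £112,000 share passes to Ansel's issue; Quentin's £112,000 share passes to Quentin's issue; Yevgeni's £112,000 share passes to Yevgeni's issue.
Ansel's share (£112,000) passes entirely to Uma.
Quentin's share (£112,000) is divided into 2 shares of £56,000: Varun and Uzoma each take £56,000.
Yevgeni's share (£112,000) is divided into 4 shares of £28,000: Idris, Zane, Teodor, and Amira each take £28,000.

Hanna: £224,000; Uma: £112,000; Varun: £56,000; Uzoma: £56,000; Idris: £28,000; Zane: £28,000; Teodor: £28,000; Amira: £28,000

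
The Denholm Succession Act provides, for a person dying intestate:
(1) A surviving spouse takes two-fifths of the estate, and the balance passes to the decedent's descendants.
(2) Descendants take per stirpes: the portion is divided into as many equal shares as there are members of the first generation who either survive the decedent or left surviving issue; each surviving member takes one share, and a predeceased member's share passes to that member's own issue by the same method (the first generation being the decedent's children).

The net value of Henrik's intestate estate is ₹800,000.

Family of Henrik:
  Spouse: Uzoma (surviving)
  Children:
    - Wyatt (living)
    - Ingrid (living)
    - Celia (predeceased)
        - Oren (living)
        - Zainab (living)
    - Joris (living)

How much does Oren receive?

Oren receives ₹60,000.

Uzoma takes two-fifths of ₹800,000 = ₹320,000. The remaining ₹480,000 passes to the descendants.
The descendants' portion (₹480,000) is divided into 4 shares of ₹120,000: Wyatt, Ingrid, and Joris each take ₹120,000; Celia's ₹120,000 share passes to Celia's issue.
Celia's share (₹120,000) is divided into 2 shares of ₹60,000: Oren and Zainab each take ₹60,000.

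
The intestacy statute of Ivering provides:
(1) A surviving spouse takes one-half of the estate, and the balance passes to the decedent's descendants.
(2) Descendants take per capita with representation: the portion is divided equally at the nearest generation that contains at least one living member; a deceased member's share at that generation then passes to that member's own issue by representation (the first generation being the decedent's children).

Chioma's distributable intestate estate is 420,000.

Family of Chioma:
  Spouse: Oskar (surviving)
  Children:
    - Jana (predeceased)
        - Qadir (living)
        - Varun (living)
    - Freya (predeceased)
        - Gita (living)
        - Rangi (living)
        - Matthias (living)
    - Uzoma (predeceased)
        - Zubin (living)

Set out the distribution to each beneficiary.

Oskar takes one-half of 420,000 = 210,000. The remaining 210,000 passes to the descendants.
No child survives, so the initial division is made at the grandchildren's generation.
The descendants' portion (210,000) is divided into 6 shares of 35,000: Qadir, Varun, Gita, Rangi, Matthias, and Zubin each take 35,000.

Oskar: 210,000; Qadir: 35,000; Varun: 35,000; Gita: 35,000; Rangi: 35,000; Matthias: 35,000; Zubin: 35,000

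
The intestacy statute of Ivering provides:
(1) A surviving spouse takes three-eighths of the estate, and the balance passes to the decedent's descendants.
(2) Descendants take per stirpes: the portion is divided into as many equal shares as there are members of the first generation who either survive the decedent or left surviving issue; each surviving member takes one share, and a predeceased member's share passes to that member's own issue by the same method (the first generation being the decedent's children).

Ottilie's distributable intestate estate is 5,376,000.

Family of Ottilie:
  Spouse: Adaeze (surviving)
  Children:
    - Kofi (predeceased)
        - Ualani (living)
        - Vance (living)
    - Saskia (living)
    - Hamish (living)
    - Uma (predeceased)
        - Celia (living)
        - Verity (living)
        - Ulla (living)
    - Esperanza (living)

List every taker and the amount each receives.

Adaeze takes three-eighths of 5,376,000 = 2,016,000. The remaining 3,360,000 passes to the descendants.
The descendants' portion (3,360,000) is divided into 5 shares of 672,000: Saskia, Hamish, and Esperanza each take 672,000; Kofi's 672,000 share passes to Kofi's issue; Uma's 672,000 share passes to Uma's issue.
Kofi's share (672,000) is divided into 2 shares of 336,000: Ualani and Vance each take 336,000.
Uma's share (672,000) is divided into 3 shares of 224,000: Celia, Verity, and Ulla each take 224,000.

Adaeze: 2,016,000; Ualani: 336,000; Vance: 336,000; Saskia: 672,000; Hamish: 672,000; Celia: 224,000; Verity: 224,000; Ulla: 224,000; Esperanza: 672,000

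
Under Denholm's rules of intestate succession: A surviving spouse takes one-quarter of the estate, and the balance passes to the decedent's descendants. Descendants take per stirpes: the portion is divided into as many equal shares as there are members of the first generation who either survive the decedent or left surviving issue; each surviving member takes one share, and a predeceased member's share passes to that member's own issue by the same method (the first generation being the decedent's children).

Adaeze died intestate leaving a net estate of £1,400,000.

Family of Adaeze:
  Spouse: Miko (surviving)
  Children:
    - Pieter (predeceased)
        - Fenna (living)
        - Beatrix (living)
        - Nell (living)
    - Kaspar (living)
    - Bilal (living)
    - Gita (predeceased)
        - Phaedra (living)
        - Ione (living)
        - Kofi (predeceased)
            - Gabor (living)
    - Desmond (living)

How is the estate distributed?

Miko: £350,000; Fenna: £70,000; Beatrix: £70,000; Nell: £70,000; Kaspar: £210,000; Bilal: £210,000; Phaedra: £70,000; Ione: £70,000; Gabor: £70,000; Desmond: £210,000

Miko takes one-quarter of £1,400,000 = £350,000. The remaining £1,050,000 passes to the descendants.
The descendants' portion (£1,050,000) is divided into 5 shares of £210,000: Kaspar, Bilal, and Desmond each take £210,000; Pieter's £210,000 share passes to Pieter's issue; Gita's £210,000 share passes to Gita's issue.
Pieter's share (£210,000) is divided into 3 shares of £70,000: Fenna, Beatrix, and Nell each take £70,000.
Gita's share (£210,000) is divided into 3 shares of £70,000: Phaedra and Ione each take £70,000; Kofi's £70,000 share passes to Kofi's issue.
Kofi's share (£70,000) passes entirely to Gabor.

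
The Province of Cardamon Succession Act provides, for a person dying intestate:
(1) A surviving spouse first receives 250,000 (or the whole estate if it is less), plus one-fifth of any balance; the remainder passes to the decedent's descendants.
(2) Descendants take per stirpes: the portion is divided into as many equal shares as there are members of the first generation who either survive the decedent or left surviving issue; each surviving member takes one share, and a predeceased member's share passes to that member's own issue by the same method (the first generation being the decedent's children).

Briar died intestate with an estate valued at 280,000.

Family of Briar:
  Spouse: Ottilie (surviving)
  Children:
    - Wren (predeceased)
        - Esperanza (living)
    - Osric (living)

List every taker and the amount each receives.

Ottilie: 256,000; Esperanza: 12,000; Osric: 12,000

Ottilie first takes 250,000, leaving a balance of 30,000. Ottilie then takes one-fifth of the balance (6,000), for a total of 256,000. The remaining 24,000 passes to the descendants.
The descendants' portion (24,000) is divided into 2 shares of 12,000: Osric takes 12,000; Wren's 12,000 share passes to Wren's issue.
Wren's share (12,000) passes entirely to Esperanza.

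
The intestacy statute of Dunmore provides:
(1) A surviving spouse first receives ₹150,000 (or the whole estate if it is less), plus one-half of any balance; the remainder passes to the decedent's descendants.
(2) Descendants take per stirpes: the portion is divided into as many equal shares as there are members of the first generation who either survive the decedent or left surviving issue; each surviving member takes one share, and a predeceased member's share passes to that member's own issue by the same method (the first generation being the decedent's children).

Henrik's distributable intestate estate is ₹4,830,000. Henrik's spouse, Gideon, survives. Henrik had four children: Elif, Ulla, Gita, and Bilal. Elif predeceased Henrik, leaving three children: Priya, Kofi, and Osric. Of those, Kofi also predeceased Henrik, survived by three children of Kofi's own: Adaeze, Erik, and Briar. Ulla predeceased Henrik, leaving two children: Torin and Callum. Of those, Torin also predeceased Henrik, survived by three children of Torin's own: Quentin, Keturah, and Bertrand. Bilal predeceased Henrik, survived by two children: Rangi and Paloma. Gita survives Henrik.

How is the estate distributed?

Gideon first takes ₹150,000, leaving a balance of ₹4,680,000. Gideon then takes one-half of the balance (₹2,340,000), for a total of ₹2,490,000. The remaining ₹2,340,000 passes to the descendants.
The descendants' portion (₹2,340,000) is divided into 4 shares of ₹585,000: Gita takes ₹585,000; Elif's ₹585,000 share passes to Elif's issue; Ulla's ₹585,000 share passes to Ulla's issue; Bilal's ₹585,000 share passes to Bilal's issue.
Elif's share (₹585,000) is divided into 3 shares of ₹195,000: Priya and Osric each take ₹195,000; Kofi's ₹195,000 share passes to Kofi's issue.
Kofi's share (₹195,000) is divided into 3 shares of ₹65,000: Adaeze, Erik, and Briar each take ₹65,000.
Ulla's share (₹585,000) is divided into 2 shares of ₹292,500: Callum takes ₹292,500; Torin's ₹292,500 share passes to Torin's issue.
Torin's share (₹292,500) is divided into 3 shares of ₹97,500: Quentin, Keturah, and Bertrand each take ₹97,500.
Bilal's share (₹585,000) is divided into 2 shares of ₹292,500: Rangi and Paloma each take ₹292,500.

Gideon: ₹2,490,000; Priya: ₹195,000; Adaeze: ₹65,000; Erik: ₹65,000; Briar: ₹65,000; Osric: ₹195,000; Quentin: ₹97,500; Keturah: ₹97,500; Bertrand: ₹97,500; Callum: ₹292,500; Gita: ₹585,000; Rangi: ₹292,500; Paloma: ₹292,500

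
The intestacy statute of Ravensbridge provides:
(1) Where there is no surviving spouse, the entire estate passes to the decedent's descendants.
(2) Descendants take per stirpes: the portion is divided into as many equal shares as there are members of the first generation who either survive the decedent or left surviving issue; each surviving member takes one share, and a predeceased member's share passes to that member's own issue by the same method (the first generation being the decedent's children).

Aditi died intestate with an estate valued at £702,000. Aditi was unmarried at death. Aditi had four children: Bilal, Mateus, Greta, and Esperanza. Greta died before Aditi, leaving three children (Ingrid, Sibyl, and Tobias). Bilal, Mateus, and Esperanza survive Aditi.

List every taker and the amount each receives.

The entire £702,000 passes to the descendants.
That amount (£702,000) is divided into 4 shares of £175,500: Bilal, Mateus, and Esperanza each take £175,500; Greta's £175,500 share passes to Greta's issue.
Greta's share (£175,500) is divided into 3 shares of £58,500: Ingrid, Sibyl, and Tobias each take £58,500.

Bilal: £175,500; Mateus: £175,500; Ingrid: £58,500; Sibyl: £58,500; Tobias: £58,500; Esperanza: £175,500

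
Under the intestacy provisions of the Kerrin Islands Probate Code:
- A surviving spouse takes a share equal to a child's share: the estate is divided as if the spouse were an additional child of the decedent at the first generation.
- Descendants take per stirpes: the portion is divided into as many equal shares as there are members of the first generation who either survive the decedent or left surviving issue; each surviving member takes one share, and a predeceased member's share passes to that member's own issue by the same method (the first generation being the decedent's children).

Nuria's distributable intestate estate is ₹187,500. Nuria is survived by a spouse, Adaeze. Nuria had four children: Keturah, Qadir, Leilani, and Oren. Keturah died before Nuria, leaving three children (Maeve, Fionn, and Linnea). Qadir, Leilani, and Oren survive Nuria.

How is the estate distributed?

Adaeze: ₹37,500; Maeve: ₹12,500; Fionn: ₹12,500; Linnea: ₹12,500; Qadir: ₹37,500; Leilani: ₹37,500; Oren: ₹37,500

The spouse counts as an additional share at the children's level, so there are 5 primary shares of ₹37,500. Adaeze takes one such share (₹37,500).
The children's combined portion (₹150,000) is divided into 4 shares of ₹37,500: Qadir, Leilani, and Oren each take ₹37,500; Keturah's ₹37,500 share passes to Keturah's issue.
Keturah's share (₹37,500) is divided into 3 shares of ₹12,500: Maeve, Fionn, and Linnea each take ₹12,500.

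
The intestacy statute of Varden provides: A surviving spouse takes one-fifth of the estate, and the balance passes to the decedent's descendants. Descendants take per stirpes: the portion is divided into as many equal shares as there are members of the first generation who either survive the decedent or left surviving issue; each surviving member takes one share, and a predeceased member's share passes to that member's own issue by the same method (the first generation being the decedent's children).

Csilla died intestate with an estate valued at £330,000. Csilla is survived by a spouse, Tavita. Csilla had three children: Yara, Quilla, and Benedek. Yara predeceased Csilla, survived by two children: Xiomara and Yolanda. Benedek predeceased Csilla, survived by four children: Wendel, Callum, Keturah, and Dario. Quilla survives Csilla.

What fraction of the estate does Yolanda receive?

Yolanda receives 2/15 of the estate.

Tavita takes one-fifth of £330,000 = £66,000. The remaining £264,000 passes to the descendants.
The descendants' portion (£264,000) is divided into 3 shares of £88,000: Quilla takes £88,000; Yara's £88,000 share passes to Yara's issue; Benedek's £88,000 share passes to Benedek's issue.
Yara's share (£88,000) is divided into 2 shares of £44,000: Xiomara and Yolanda each take £44,000.
Benedek's share (£88,000) is divided into 4 shares of £22,000: Wendel, Callum, Keturah, and Dario each take £22,000.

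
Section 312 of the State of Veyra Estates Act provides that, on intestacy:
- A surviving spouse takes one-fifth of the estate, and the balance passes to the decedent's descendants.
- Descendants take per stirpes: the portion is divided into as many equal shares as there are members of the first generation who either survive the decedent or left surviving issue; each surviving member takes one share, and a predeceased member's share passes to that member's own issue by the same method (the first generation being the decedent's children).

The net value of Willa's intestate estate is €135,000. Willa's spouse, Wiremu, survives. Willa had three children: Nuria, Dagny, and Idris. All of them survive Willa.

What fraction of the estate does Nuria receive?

Nuria receives 4/15 of the estate.

Wiremu takes one-fifth of €135,000 = €27,000. The remaining €108,000 passes to the descendants.
The descendants' portion (€108,000) is divided into 3 shares of €36,000: Nuria, Dagny, and Idris each take €36,000.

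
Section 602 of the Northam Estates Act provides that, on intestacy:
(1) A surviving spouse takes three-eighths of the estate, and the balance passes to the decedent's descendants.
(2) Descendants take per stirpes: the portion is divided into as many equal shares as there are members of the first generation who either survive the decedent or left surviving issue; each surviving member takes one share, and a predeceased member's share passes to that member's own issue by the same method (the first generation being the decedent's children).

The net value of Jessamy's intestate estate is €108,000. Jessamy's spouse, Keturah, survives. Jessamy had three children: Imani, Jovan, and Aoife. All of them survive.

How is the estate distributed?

Keturah: €40,500; Imani: €22,500; Jovan: €22,500; Aoife: €22,500

Keturah takes three-eighths of €108,000 = €40,500. The remaining €67,500 passes to the descendants.
The descendants' portion (€67,500) is divided into 3 shares of €22,500: Imani, Jovan, and Aoife each take €22,500.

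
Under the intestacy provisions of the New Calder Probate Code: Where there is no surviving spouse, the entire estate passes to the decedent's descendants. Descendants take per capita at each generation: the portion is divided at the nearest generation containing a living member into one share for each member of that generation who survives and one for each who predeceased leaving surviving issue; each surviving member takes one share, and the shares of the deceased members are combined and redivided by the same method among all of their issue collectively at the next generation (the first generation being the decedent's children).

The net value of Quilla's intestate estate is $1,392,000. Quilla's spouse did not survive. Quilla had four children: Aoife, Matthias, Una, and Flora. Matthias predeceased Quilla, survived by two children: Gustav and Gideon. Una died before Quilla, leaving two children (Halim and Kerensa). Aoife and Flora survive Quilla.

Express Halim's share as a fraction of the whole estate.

Halim receives 1/8 of the estate.

The entire $1,392,000 passes to the descendants.
That amount ($1,392,000) is divided at the children's generation into 4 shares of $348,000. Aoife and Flora each take $348,000. The 2 shares of the deceased (Matthias and Una) are combined into a pool of $696,000.
That pool ($696,000) is divided at the grandchildren's generation equally among Gustav, Gideon, Halim, and Kerensa: $174,000 each.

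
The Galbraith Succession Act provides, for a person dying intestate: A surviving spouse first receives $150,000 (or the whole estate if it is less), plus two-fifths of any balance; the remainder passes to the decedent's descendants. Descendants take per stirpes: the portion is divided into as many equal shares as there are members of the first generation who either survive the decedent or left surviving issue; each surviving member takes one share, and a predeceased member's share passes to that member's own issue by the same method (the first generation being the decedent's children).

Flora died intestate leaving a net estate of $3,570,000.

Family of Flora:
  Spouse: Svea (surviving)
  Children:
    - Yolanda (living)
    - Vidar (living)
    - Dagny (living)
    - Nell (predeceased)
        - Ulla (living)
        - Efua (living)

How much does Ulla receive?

Ulla receives $256,500.

Svea first takes $150,000, leaving a balance of $3,420,000. Svea then takes two-fifths of the balance ($1,368,000), for a total of $1,518,000. The remaining $2,052,000 passes to the descendants.
The descendants' portion ($2,052,000) is divided into 4 shares of $513,000: Yolanda, Vidar, and Dagny each take $513,000; Nell's $513,000 share passes to Nell's issue.
Nell's share ($513,000) is divided into 2 shares of $256,500: Ulla and Efua each take $256,500.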